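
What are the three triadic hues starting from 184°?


Triadic: equally spaced at 120° intervals
H1 = 184°
H2 = (184 + 120) mod 360 = 304°
H3 = (184 + 240) mod 360 = 64°
Triadic = 184°, 304°, 64°


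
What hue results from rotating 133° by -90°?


New hue = (H + rotation) mod 360
New hue = (133 -90) mod 360
= 43 mod 360
= 43°


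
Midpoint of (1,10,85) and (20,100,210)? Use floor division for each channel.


Midpoint: each channel = ⌊(C₁+C₂)/2⌋
R: ⌊(1+20)/2⌋ = 10
G: ⌊(10+100)/2⌋ = 55
B: ⌊(85+210)/2⌋ = 147
= RGB(10, 55, 147)


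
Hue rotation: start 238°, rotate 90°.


New hue = (H + rotation) mod 360
New hue = (238 + 90) mod 360
= 328 mod 360
= 328°


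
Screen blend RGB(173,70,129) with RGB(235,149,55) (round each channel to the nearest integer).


Screen: C = 255 - (255-A)×(255-B)/255, rounded to nearest integer
R: 255 - (255-173)×(255-235)/255 = 255 - 1640/255 ≈ 255 - 6.431 = 248.569 → 249
G: 255 - (255-70)×(255-149)/255 = 255 - 19610/255 ≈ 255 - 76.902 = 178.098 → 178
B: 255 - (255-129)×(255-55)/255 = 255 - 25200/255 ≈ 255 - 98.824 = 156.176 → 156
= RGB(249, 178, 156)


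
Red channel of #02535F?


Color: #02535F
R = 02 = 2
G = 53 = 83
B = 5F = 95
Red = 2


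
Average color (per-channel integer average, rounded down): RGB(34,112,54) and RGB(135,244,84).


Midpoint: each channel = ⌊(C₁+C₂)/2⌋
R: ⌊(34+135)/2⌋ = 84
G: ⌊(112+244)/2⌋ = 178
B: ⌊(54+84)/2⌋ = 69
= RGB(84, 178, 69)


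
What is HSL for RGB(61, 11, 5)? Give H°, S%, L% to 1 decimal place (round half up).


Normalize: R'=61/255≈0.2392, G'=11/255≈0.0431, B'=5/255≈0.0196
Max=61/255, Min=5/255, Δ=Max-Min=56/255
L = (Max+Min)/2 = (61+5)/510 = 66/510 = 0.12941… → L = 12.9%
L ≤ 0.5 → S = Δ/(Max+Min) = 56/(61+5) = 56/66 = 0.84848… → S = 84.8%
(the 1/255 factors cancel in S and H, so raw channel differences can be used)
Max is R' → H = 60 × (((G-B)/Δ) mod 6) = 60 × (((11-5)/56) mod 6)
  6/56 = 0.1071…
  H = 60 × 0.1071… = 6.428…° → H = 6.4°
= HSL(6.4°, 84.8%, 12.9%)


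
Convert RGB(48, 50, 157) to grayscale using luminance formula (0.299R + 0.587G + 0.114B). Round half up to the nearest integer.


Gray = 0.299×R + 0.587×G + 0.114×B
Gray = 0.299×48 + 0.587×50 + 0.114×157
Gray = 14.352 + 29.350 + 17.898
Gray = 61.600 → round half up → 62
Gray = 62


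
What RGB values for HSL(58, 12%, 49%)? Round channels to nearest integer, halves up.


H=58°, S=0.12, L=0.49
C = (1-|2L-1|)×S = (1-|-0.02|)×0.12 = 0.1176
H' = H/60 = 58/60 ≈ 0.9667; X = C×(1-|H' mod 2 - 1|) = 0.11368
m = L - C/2 = 0.49 - 0.0588 = 0.4312
Sector ⌊H'⌋ = 0 → (R',G',B') = (0.1176, 0.11368, 0.0)
RGB = ((R'+m)×255, (G'+m)×255, (B'+m)×255) = (139.944, 138.9444, 109.956)
Round half up → RGB(140, 139, 110)


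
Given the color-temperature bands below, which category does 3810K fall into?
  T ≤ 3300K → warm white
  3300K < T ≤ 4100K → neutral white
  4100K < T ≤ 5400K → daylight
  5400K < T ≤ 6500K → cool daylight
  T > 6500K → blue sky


Temperature: 3810K
3300K < 3810K ≤ 4100K → neutral white
Classification: neutral white


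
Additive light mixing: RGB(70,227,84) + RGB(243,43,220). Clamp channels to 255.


Additive: each channel = min(255, C₁+C₂)
R: 70+243 = 313 → 255
G: 227+43 = 270 → 255
B: 84+220 = 304 → 255
= RGB(255, 255, 255)


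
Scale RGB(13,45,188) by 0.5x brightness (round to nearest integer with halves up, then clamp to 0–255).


Multiply each channel by 0.5, round half up, clamp to [0, 255]
R: 13×0.5 = 6.5 → round → 7
G: 45×0.5 = 22.5 → round → 23
B: 188×0.5 = 94
= RGB(7, 23, 94)


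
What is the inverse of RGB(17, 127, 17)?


Invert: (255-R, 255-G, 255-B)
R: 255-17 = 238
G: 255-127 = 128
B: 255-17 = 238
= RGB(238, 128, 238)


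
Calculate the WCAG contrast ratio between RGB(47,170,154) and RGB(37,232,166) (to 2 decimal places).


Linearize each sRGB channel c=v/255: c/12.92 if c ≤ 0.04045 else ((c+0.055)/1.055)^2.4
L = 0.2126×R_lin + 0.7152×G_lin + 0.0722×B_lin
Color 1 (47,170,154):
  R=47: 47/255≈0.1843 > 0.04045 → ((0.1843+0.055)/1.055)^2.4 ≈ 0.02843
  G=170: 170/255≈0.6667 > 0.04045 → ((0.6667+0.055)/1.055)^2.4 ≈ 0.40198
  B=154: 154/255≈0.6039 > 0.04045 → ((0.6039+0.055)/1.055)^2.4 ≈ 0.32314
  L1 = 0.2126×0.02843 + 0.7152×0.40198 + 0.0722×0.32314 ≈ 0.31687
Color 2 (37,232,166):
  R=37: 37/255≈0.1451 > 0.04045 → ((0.1451+0.055)/1.055)^2.4 ≈ 0.01850
  G=232: 232/255≈0.9098 > 0.04045 → ((0.9098+0.055)/1.055)^2.4 ≈ 0.80695
  B=166: 166/255≈0.6510 > 0.04045 → ((0.6510+0.055)/1.055)^2.4 ≈ 0.38133
  L2 = 0.2126×0.01850 + 0.7152×0.80695 + 0.0722×0.38133 ≈ 0.60860
Lighter = 0.60860, Darker = 0.31687
Ratio = (L_lighter + 0.05) / (L_darker + 0.05)
Ratio = (0.60860 + 0.05) / (0.31687 + 0.05) = 0.65860 / 0.36687 ≈ 1.7952
Ratio ≈ 1.80:1


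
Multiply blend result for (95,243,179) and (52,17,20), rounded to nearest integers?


Multiply: C = A×B/255, rounded to nearest integer
R: 95×52/255 = 4940/255 ≈ 19.373 → 19
G: 243×17/255 = 4131/255 ≈ 16.200 → 16
B: 179×20/255 = 3580/255 ≈ 14.039 → 14
= RGB(19, 16, 14)


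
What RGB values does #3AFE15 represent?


3A → 58 (R)
FE → 254 (G)
15 → 21 (B)
= RGB(58, 254, 21)


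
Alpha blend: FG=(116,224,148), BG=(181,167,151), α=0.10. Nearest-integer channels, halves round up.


C = α×F + (1-α)×B, with 1-α = 0.90
R: 0.10×116 + 0.90×181 = 11.60 + 162.90 = 174.50 → 175
G: 0.10×224 + 0.90×167 = 22.40 + 150.30 = 172.70 → 173
B: 0.10×148 + 0.90×151 = 14.80 + 135.90 = 150.70 → 151
= RGB(175, 173, 151)


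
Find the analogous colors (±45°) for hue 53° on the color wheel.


Base hue: 53°
Left analog: (53 - 45) mod 360 = 8°
Right analog: (53 + 45) mod 360 = 98°
Analogous hues = 8° and 98°


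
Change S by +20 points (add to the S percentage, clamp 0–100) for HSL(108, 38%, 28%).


Original S = 38%
Adjustment = +20 percentage points
New S = 38 + (20) = 58
Clamp to [0, 100] → 58
= HSL(108°, 58%, 28%)


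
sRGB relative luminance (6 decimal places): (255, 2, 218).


Linearize each channel (sRGB transfer function): c = v/255; c_lin = c/12.92 if c ≤ 0.04045, else ((c+0.055)/1.055)^2.4
  R: 255/255 ≈ 1.000000 > 0.04045 → ((1.000000+0.055)/1.055)^2.4 ≈ 1.000000
  G: 2/255 ≈ 0.007843 ≤ 0.04045 → 0.007843/12.92 ≈ 0.000607
  B: 218/255 ≈ 0.854902 > 0.04045 → ((0.854902+0.055)/1.055)^2.4 ≈ 0.701102
R_lin = 1.000000, G_lin = 0.000607, B_lin = 0.701102
L = 0.2126×R + 0.7152×G + 0.0722×B
L = 0.2126×1.000000 + 0.7152×0.000607 + 0.0722×0.701102
L ≈ 0.263654


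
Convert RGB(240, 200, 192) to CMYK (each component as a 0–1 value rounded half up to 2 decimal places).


R'=240/255≈0.9412, G'=200/255≈0.7843, B'=192/255≈0.7529
K = 1 - max(R',G',B') = 1 - 240/255 = 15/255 = 0.05882… → 0.06
(1-R'-K)/(1-K) simplifies to (max-R)/max with max = 240:
C = (240-240)/240 = 0/240 = 0 → 0.00
M = (240-200)/240 = 40/240 = 0.16666… → 0.17
Y = (240-192)/240 = 48/240 = 0.2 → 0.20
= CMYK(0.00, 0.17, 0.20, 0.06)


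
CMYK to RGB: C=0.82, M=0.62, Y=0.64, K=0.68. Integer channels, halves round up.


R = 255 × (1-C) × (1-K) = 255 × 0.18 × 0.32 = 14.688 → 15
G = 255 × (1-M) × (1-K) = 255 × 0.38 × 0.32 = 31.008 → 31
B = 255 × (1-Y) × (1-K) = 255 × 0.36 × 0.32 = 29.376 → 29
= RGB(15, 31, 29)


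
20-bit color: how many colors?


Colors = 2^bits = 2^20
= 1,048,576 colors


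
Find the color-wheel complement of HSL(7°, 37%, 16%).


Complement = opposite side of color wheel = hue + 180°
H' = (7 + 180) mod 360 = 187°
S and L unchanged.
= HSL(187°, 37%, 16%)


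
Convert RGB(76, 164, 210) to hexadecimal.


R = 76 → 4C (hex)
G = 164 → A4 (hex)
B = 210 → D2 (hex)
Hex = #4CA4D2


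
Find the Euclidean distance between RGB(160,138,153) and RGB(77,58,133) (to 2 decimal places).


d = √[(R₁-R₂)² + (G₁-G₂)² + (B₁-B₂)²]
d = √[(160-77)² + (138-58)² + (153-133)²]
d = √[6889 + 6400 + 400]
d = √13689
d = 117.00


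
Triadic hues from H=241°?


Triadic: equally spaced at 120° intervals
H1 = 241°
H2 = (241 + 120) mod 360 = 1°
H3 = (241 + 240) mod 360 = 121°
Triadic = 241°, 1°, 121°


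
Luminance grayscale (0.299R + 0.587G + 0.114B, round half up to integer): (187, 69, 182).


Gray = 0.299×R + 0.587×G + 0.114×B
Gray = 0.299×187 + 0.587×69 + 0.114×182
Gray = 55.913 + 40.503 + 20.748
Gray = 117.164 → round half up → 117
Gray = 117


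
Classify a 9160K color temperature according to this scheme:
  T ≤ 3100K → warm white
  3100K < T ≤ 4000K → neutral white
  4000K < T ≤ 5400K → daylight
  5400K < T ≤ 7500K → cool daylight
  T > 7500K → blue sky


Temperature: 9160K
9160K > 7500K → blue sky
Classification: blue sky


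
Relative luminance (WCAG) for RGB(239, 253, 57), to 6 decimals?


Linearize each channel (sRGB transfer function): c = v/255; c_lin = c/12.92 if c ≤ 0.04045, else ((c+0.055)/1.055)^2.4
  R: 239/255 ≈ 0.937255 > 0.04045 → ((0.937255+0.055)/1.055)^2.4 ≈ 0.863157
  G: 253/255 ≈ 0.992157 > 0.04045 → ((0.992157+0.055)/1.055)^2.4 ≈ 0.982251
  B: 57/255 ≈ 0.223529 > 0.04045 → ((0.223529+0.055)/1.055)^2.4 ≈ 0.040915
R_lin = 0.863157, G_lin = 0.982251, B_lin = 0.040915
L = 0.2126×R + 0.7152×G + 0.0722×B
L = 0.2126×0.863157 + 0.7152×0.982251 + 0.0722×0.040915
L ≈ 0.888967


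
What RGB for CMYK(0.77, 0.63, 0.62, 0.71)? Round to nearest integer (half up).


R = 255 × (1-C) × (1-K) = 255 × 0.23 × 0.29 = 17.0085 → 17
G = 255 × (1-M) × (1-K) = 255 × 0.37 × 0.29 = 27.3615 → 27
B = 255 × (1-Y) × (1-K) = 255 × 0.38 × 0.29 = 28.101 → 28
= RGB(17, 27, 28)


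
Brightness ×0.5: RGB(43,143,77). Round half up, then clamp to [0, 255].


Multiply each channel by 0.5, round half up, clamp to [0, 255]
R: 43×0.5 = 21.5 → round → 22
G: 143×0.5 = 71.5 → round → 72
B: 77×0.5 = 38.5 → round → 39
= RGB(22, 72, 39)


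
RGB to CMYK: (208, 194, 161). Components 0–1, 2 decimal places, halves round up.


R'=208/255≈0.8157, G'=194/255≈0.7608, B'=161/255≈0.6314
K = 1 - max(R',G',B') = 1 - 208/255 = 47/255 = 0.18431… → 0.18
(1-R'-K)/(1-K) simplifies to (max-R)/max with max = 208:
C = (208-208)/208 = 0/208 = 0 → 0.00
M = (208-194)/208 = 14/208 = 0.06730… → 0.07
Y = (208-161)/208 = 47/208 = 0.22596… → 0.23
= CMYK(0.00, 0.07, 0.23, 0.18)


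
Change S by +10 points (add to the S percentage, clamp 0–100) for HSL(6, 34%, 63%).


Original S = 34%
Adjustment = +10 percentage points
New S = 34 + (10) = 44
Clamp to [0, 100] → 44
= HSL(6°, 44%, 63%)


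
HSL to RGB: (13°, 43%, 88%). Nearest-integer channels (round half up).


H=13°, S=0.43, L=0.88
C = (1-|2L-1|)×S = (1-|0.76|)×0.43 = 0.1032
H' = H/60 = 13/60 ≈ 0.2167; X = C×(1-|H' mod 2 - 1|) = 0.02236
m = L - C/2 = 0.88 - 0.0516 = 0.8284
Sector ⌊H'⌋ = 0 → (R',G',B') = (0.1032, 0.02236, 0.0)
RGB = ((R'+m)×255, (G'+m)×255, (B'+m)×255) = (237.558, 216.9438, 211.242)
Round half up → RGB(238, 217, 211)


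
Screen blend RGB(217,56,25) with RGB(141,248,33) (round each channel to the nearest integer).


Screen: C = 255 - (255-A)×(255-B)/255, rounded to nearest integer
R: 255 - (255-217)×(255-141)/255 = 255 - 4332/255 ≈ 255 - 16.988 = 238.012 → 238
G: 255 - (255-56)×(255-248)/255 = 255 - 1393/255 ≈ 255 - 5.463 = 249.537 → 250
B: 255 - (255-25)×(255-33)/255 = 255 - 51060/255 ≈ 255 - 200.235 = 54.765 → 55
= RGB(238, 250, 55)


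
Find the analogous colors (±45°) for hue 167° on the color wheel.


Base hue: 167°
Left analog: (167 - 45) mod 360 = 122°
Right analog: (167 + 45) mod 360 = 212°
Analogous hues = 122° and 212°


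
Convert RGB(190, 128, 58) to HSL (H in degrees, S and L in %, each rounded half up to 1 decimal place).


Normalize: R'=190/255≈0.7451, G'=128/255≈0.5020, B'=58/255≈0.2275
Max=190/255, Min=58/255, Δ=Max-Min=132/255
L = (Max+Min)/2 = (190+58)/510 = 248/510 = 0.48627… → L = 48.6%
L ≤ 0.5 → S = Δ/(Max+Min) = 132/(190+58) = 132/248 = 0.53225… → S = 53.2%
(the 1/255 factors cancel in S and H, so raw channel differences can be used)
Max is R' → H = 60 × (((G-B)/Δ) mod 6) = 60 × (((128-58)/132) mod 6)
  70/132 = 0.5303…
  H = 60 × 0.5303… = 31.818…° → H = 31.8°
= HSL(31.8°, 53.2%, 48.6%)


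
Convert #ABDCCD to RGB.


AB → 171 (R)
DC → 220 (G)
CD → 205 (B)
= RGB(171, 220, 205)


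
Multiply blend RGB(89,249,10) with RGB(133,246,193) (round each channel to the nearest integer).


Multiply: C = A×B/255, rounded to nearest integer
R: 89×133/255 = 11837/255 ≈ 46.420 → 46
G: 249×246/255 = 61254/255 ≈ 240.212 → 240
B: 10×193/255 = 1930/255 ≈ 7.569 → 8
= RGB(46, 240, 8)


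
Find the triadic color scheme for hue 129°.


Triadic: equally spaced at 120° intervals
H1 = 129°
H2 = (129 + 120) mod 360 = 249°
H3 = (129 + 240) mod 360 = 9°
Triadic = 129°, 249°, 9°


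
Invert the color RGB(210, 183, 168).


Invert: (255-R, 255-G, 255-B)
R: 255-210 = 45
G: 255-183 = 72
B: 255-168 = 87
= RGB(45, 72, 87)


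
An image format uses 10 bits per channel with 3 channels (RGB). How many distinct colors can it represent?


Total bits = 10 bits/channel × 3 channels = 30 bits
Distinct colors = 2^30
= 1,073,741,824 colors


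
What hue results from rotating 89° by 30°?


New hue = (H + rotation) mod 360
New hue = (89 + 30) mod 360
= 119 mod 360
= 119°


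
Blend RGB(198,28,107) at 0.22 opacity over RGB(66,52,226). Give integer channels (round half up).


C = α×F + (1-α)×B, with 1-α = 0.78
R: 0.22×198 + 0.78×66 = 43.56 + 51.48 = 95.04 → 95
G: 0.22×28 + 0.78×52 = 6.16 + 40.56 = 46.72 → 47
B: 0.22×107 + 0.78×226 = 23.54 + 176.28 = 199.82 → 200
= RGB(95, 47, 200)


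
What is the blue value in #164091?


Color: #164091
R = 16 = 22
G = 40 = 64
B = 91 = 145
Blue = 145


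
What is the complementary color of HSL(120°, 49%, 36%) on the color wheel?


Complement = opposite side of color wheel = hue + 180°
H' = (120 + 180) mod 360 = 300°
S and L unchanged.
= HSL(300°, 49%, 36%)


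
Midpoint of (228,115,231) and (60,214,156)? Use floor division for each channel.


Midpoint: each channel = ⌊(C₁+C₂)/2⌋
R: ⌊(228+60)/2⌋ = 144
G: ⌊(115+214)/2⌋ = 164
B: ⌊(231+156)/2⌋ = 193
= RGB(144, 164, 193)


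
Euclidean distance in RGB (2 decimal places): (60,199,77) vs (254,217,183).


d = √[(R₁-R₂)² + (G₁-G₂)² + (B₁-B₂)²]
d = √[(60-254)² + (199-217)² + (77-183)²]
d = √[37636 + 324 + 11236]
d = √49196
d ≈ 221.80


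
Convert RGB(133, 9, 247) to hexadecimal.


R = 133 → 85 (hex)
G = 9 → 09 (hex)
B = 247 → F7 (hex)
Hex = #8509F7


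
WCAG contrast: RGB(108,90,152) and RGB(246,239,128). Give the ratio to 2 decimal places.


Linearize each sRGB channel c=v/255: c/12.92 if c ≤ 0.04045 else ((c+0.055)/1.055)^2.4
L = 0.2126×R_lin + 0.7152×G_lin + 0.0722×B_lin
Color 1 (108,90,152):
  R=108: 108/255≈0.4235 > 0.04045 → ((0.4235+0.055)/1.055)^2.4 ≈ 0.14996
  G=90: 90/255≈0.3529 > 0.04045 → ((0.3529+0.055)/1.055)^2.4 ≈ 0.10224
  B=152: 152/255≈0.5961 > 0.04045 → ((0.5961+0.055)/1.055)^2.4 ≈ 0.31399
  L1 = 0.2126×0.14996 + 0.7152×0.10224 + 0.0722×0.31399 ≈ 0.12767
Color 2 (246,239,128):
  R=246: 246/255≈0.9647 > 0.04045 → ((0.9647+0.055)/1.055)^2.4 ≈ 0.92158
  G=239: 239/255≈0.9373 > 0.04045 → ((0.9373+0.055)/1.055)^2.4 ≈ 0.86316
  B=128: 128/255≈0.5020 > 0.04045 → ((0.5020+0.055)/1.055)^2.4 ≈ 0.21586
  L2 = 0.2126×0.92158 + 0.7152×0.86316 + 0.0722×0.21586 ≈ 0.82884
Lighter = 0.82884, Darker = 0.12767
Ratio = (L_lighter + 0.05) / (L_darker + 0.05)
Ratio = (0.82884 + 0.05) / (0.12767 + 0.05) = 0.87884 / 0.17767 ≈ 4.9464
Ratio ≈ 4.95:1


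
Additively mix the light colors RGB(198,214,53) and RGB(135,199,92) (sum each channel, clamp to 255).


Additive: each channel = min(255, C₁+C₂)
R: 198+135 = 333 → 255
G: 214+199 = 413 → 255
B: 53+92 = 145 → 145
= RGB(255, 255, 145)


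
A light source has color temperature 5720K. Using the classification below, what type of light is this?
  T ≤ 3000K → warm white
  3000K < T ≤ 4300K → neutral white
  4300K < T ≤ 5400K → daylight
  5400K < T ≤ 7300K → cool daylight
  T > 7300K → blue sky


Temperature: 5720K
5400K < 5720K ≤ 7300K → cool daylight
Classification: cool daylight


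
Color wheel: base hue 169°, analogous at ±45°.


Base hue: 169°
Left analog: (169 - 45) mod 360 = 124°
Right analog: (169 + 45) mod 360 = 214°
Analogous hues = 124° and 214°


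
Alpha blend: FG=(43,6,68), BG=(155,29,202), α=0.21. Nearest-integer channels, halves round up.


C = α×F + (1-α)×B, with 1-α = 0.79
R: 0.21×43 + 0.79×155 = 9.03 + 122.45 = 131.48 → 131
G: 0.21×6 + 0.79×29 = 1.26 + 22.91 = 24.17 → 24
B: 0.21×68 + 0.79×202 = 14.28 + 159.58 = 173.86 → 174
= RGB(131, 24, 174)


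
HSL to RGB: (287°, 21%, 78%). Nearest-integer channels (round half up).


H=287°, S=0.21, L=0.78
C = (1-|2L-1|)×S = (1-|0.56|)×0.21 = 0.0924
H' = H/60 = 287/60 ≈ 4.7833; X = C×(1-|H' mod 2 - 1|) = 0.07238
m = L - C/2 = 0.78 - 0.0462 = 0.7338
Sector ⌊H'⌋ = 4 → (R',G',B') = (0.07238, 0.0, 0.0924)
RGB = ((R'+m)×255, (G'+m)×255, (B'+m)×255) = (205.5759, 187.119, 210.681)
Round half up → RGB(206, 187, 211)


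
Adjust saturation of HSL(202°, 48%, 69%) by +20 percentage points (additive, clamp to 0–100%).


Original S = 48%
Adjustment = +20 percentage points
New S = 48 + (20) = 68
Clamp to [0, 100] → 68
= HSL(202°, 68%, 69%)


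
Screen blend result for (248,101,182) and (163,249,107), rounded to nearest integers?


Screen: C = 255 - (255-A)×(255-B)/255, rounded to nearest integer
R: 255 - (255-248)×(255-163)/255 = 255 - 644/255 ≈ 255 - 2.525 = 252.475 → 252
G: 255 - (255-101)×(255-249)/255 = 255 - 924/255 ≈ 255 - 3.624 = 251.376 → 251
B: 255 - (255-182)×(255-107)/255 = 255 - 10804/255 ≈ 255 - 42.369 = 212.631 → 213
= RGB(252, 251, 213)


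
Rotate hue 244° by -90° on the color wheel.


New hue = (H + rotation) mod 360
New hue = (244 -90) mod 360
= 154 mod 360
= 154°


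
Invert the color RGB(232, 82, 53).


Invert: (255-R, 255-G, 255-B)
R: 255-232 = 23
G: 255-82 = 173
B: 255-53 = 202
= RGB(23, 173, 202)


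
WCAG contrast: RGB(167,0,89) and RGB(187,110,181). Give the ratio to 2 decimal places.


Linearize each sRGB channel c=v/255: c/12.92 if c ≤ 0.04045 else ((c+0.055)/1.055)^2.4
L = 0.2126×R_lin + 0.7152×G_lin + 0.0722×B_lin
Color 1 (167,0,89):
  R=167: 167/255≈0.6549 > 0.04045 → ((0.6549+0.055)/1.055)^2.4 ≈ 0.38643
  G=0: 0/255≈0.0000 ≤ 0.04045 → 0.0000/12.92 ≈ 0.00000
  B=89: 89/255≈0.3490 > 0.04045 → ((0.3490+0.055)/1.055)^2.4 ≈ 0.09990
  L1 = 0.2126×0.38643 + 0.7152×0.00000 + 0.0722×0.09990 ≈ 0.08937
Color 2 (187,110,181):
  R=187: 187/255≈0.7333 > 0.04045 → ((0.7333+0.055)/1.055)^2.4 ≈ 0.49693
  G=110: 110/255≈0.4314 > 0.04045 → ((0.4314+0.055)/1.055)^2.4 ≈ 0.15593
  B=181: 181/255≈0.7098 > 0.04045 → ((0.7098+0.055)/1.055)^2.4 ≈ 0.46208
  L2 = 0.2126×0.49693 + 0.7152×0.15593 + 0.0722×0.46208 ≈ 0.25053
Lighter = 0.25053, Darker = 0.08937
Ratio = (L_lighter + 0.05) / (L_darker + 0.05)
Ratio = (0.25053 + 0.05) / (0.08937 + 0.05) = 0.30053 / 0.13937 ≈ 2.1564
Ratio ≈ 2.16:1


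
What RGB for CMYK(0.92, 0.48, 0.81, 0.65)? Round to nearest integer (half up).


R = 255 × (1-C) × (1-K) = 255 × 0.08 × 0.35 = 7.14 → 7
G = 255 × (1-M) × (1-K) = 255 × 0.52 × 0.35 = 46.41 → 46
B = 255 × (1-Y) × (1-K) = 255 × 0.19 × 0.35 = 16.9575 → 17
= RGB(7, 46, 17)


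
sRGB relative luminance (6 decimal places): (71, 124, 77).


Linearize each channel (sRGB transfer function): c = v/255; c_lin = c/12.92 if c ≤ 0.04045, else ((c+0.055)/1.055)^2.4
  R: 71/255 ≈ 0.278431 > 0.04045 → ((0.278431+0.055)/1.055)^2.4 ≈ 0.063010
  G: 124/255 ≈ 0.486275 > 0.04045 → ((0.486275+0.055)/1.055)^2.4 ≈ 0.201556
  B: 77/255 ≈ 0.301961 > 0.04045 → ((0.301961+0.055)/1.055)^2.4 ≈ 0.074214
R_lin = 0.063010, G_lin = 0.201556, B_lin = 0.074214
L = 0.2126×R + 0.7152×G + 0.0722×B
L = 0.2126×0.063010 + 0.7152×0.201556 + 0.0722×0.074214
L ≈ 0.162907


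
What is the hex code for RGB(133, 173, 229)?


R = 133 → 85 (hex)
G = 173 → AD (hex)
B = 229 → E5 (hex)
Hex = #85ADE5


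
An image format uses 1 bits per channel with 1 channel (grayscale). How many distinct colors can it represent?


Total bits = 1 bits/channel × 1 channels = 1 bits
Distinct colors = 2^1
= 2 colors


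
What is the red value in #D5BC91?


Color: #D5BC91
R = D5 = 213
G = BC = 188
B = 91 = 145
Red = 213


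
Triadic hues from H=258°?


Triadic: equally spaced at 120° intervals
H1 = 258°
H2 = (258 + 120) mod 360 = 18°
H3 = (258 + 240) mod 360 = 138°
Triadic = 258°, 18°, 138°


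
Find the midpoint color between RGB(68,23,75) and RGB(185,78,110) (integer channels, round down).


Midpoint: each channel = ⌊(C₁+C₂)/2⌋
R: ⌊(68+185)/2⌋ = 126
G: ⌊(23+78)/2⌋ = 50
B: ⌊(75+110)/2⌋ = 92
= RGB(126, 50, 92)


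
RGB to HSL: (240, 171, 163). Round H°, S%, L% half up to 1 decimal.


Normalize: R'=240/255≈0.9412, G'=171/255≈0.6706, B'=163/255≈0.6392
Max=240/255, Min=163/255, Δ=Max-Min=77/255
L = (Max+Min)/2 = (240+163)/510 = 403/510 = 0.79019… → L = 79.0%
L > 0.5 → S = Δ/(2-Max-Min) = 77/(510-240-163) = 77/107 = 0.71962… → S = 72.0%
(the 1/255 factors cancel in S and H, so raw channel differences can be used)
Max is R' → H = 60 × (((G-B)/Δ) mod 6) = 60 × (((171-163)/77) mod 6)
  8/77 = 0.1038…
  H = 60 × 0.1038… = 6.233…° → H = 6.2°
= HSL(6.2°, 72.0%, 79.0%)


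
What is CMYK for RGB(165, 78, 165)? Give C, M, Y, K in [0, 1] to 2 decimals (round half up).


R'=165/255≈0.6471, G'=78/255≈0.3059, B'=165/255≈0.6471
K = 1 - max(R',G',B') = 1 - 165/255 = 90/255 = 0.35294… → 0.35
(1-R'-K)/(1-K) simplifies to (max-R)/max with max = 165:
C = (165-165)/165 = 0/165 = 0 → 0.00
M = (165-78)/165 = 87/165 = 0.52727… → 0.53
Y = (165-165)/165 = 0/165 = 0 → 0.00
= CMYK(0.00, 0.53, 0.00, 0.35)


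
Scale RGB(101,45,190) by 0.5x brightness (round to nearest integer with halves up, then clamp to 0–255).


Multiply each channel by 0.5, round half up, clamp to [0, 255]
R: 101×0.5 = 50.5 → round → 51
G: 45×0.5 = 22.5 → round → 23
B: 190×0.5 = 95
= RGB(51, 23, 95)


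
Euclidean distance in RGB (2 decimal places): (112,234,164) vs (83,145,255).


d = √[(R₁-R₂)² + (G₁-G₂)² + (B₁-B₂)²]
d = √[(112-83)² + (234-145)² + (164-255)²]
d = √[841 + 7921 + 8281]
d = √17043
d ≈ 130.55


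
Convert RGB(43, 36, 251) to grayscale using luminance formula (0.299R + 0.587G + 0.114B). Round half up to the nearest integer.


Gray = 0.299×R + 0.587×G + 0.114×B
Gray = 0.299×43 + 0.587×36 + 0.114×251
Gray = 12.857 + 21.132 + 28.614
Gray = 62.603 → round half up → 63
Gray = 63


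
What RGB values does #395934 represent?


39 → 57 (R)
59 → 89 (G)
34 → 52 (B)
= RGB(57, 89, 52)


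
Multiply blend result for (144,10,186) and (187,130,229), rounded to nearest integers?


Multiply: C = A×B/255, rounded to nearest integer
R: 144×187/255 = 26928/255 ≈ 105.600 → 106
G: 10×130/255 = 1300/255 ≈ 5.098 → 5
B: 186×229/255 = 42594/255 ≈ 167.035 → 167
= RGB(106, 5, 167)


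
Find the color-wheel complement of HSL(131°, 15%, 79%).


Complement = opposite side of color wheel = hue + 180°
H' = (131 + 180) mod 360 = 311°
S and L unchanged.
= HSL(311°, 15%, 79%)


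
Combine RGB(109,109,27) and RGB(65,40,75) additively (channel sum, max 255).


Additive: each channel = min(255, C₁+C₂)
R: 109+65 = 174 → 174
G: 109+40 = 149 → 149
B: 27+75 = 102 → 102
= RGB(174, 149, 102)


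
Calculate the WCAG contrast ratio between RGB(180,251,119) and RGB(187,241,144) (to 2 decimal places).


Linearize each sRGB channel c=v/255: c/12.92 if c ≤ 0.04045 else ((c+0.055)/1.055)^2.4
L = 0.2126×R_lin + 0.7152×G_lin + 0.0722×B_lin
Color 1 (180,251,119):
  R=180: 180/255≈0.7059 > 0.04045 → ((0.7059+0.055)/1.055)^2.4 ≈ 0.45641
  G=251: 251/255≈0.9843 > 0.04045 → ((0.9843+0.055)/1.055)^2.4 ≈ 0.96469
  B=119: 119/255≈0.4667 > 0.04045 → ((0.4667+0.055)/1.055)^2.4 ≈ 0.18447
  L1 = 0.2126×0.45641 + 0.7152×0.96469 + 0.0722×0.18447 ≈ 0.80030
Color 2 (187,241,144):
  R=187: 187/255≈0.7333 > 0.04045 → ((0.7333+0.055)/1.055)^2.4 ≈ 0.49693
  G=241: 241/255≈0.9451 > 0.04045 → ((0.9451+0.055)/1.055)^2.4 ≈ 0.87962
  B=144: 144/255≈0.5647 > 0.04045 → ((0.5647+0.055)/1.055)^2.4 ≈ 0.27889
  L2 = 0.2126×0.49693 + 0.7152×0.87962 + 0.0722×0.27889 ≈ 0.75489
Lighter = 0.80030, Darker = 0.75489
Ratio = (L_lighter + 0.05) / (L_darker + 0.05)
Ratio = (0.80030 + 0.05) / (0.75489 + 0.05) = 0.85030 / 0.80489 ≈ 1.0564
Ratio ≈ 1.06:1


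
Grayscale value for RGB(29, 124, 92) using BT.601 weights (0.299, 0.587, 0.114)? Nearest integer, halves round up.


Gray = 0.299×R + 0.587×G + 0.114×B
Gray = 0.299×29 + 0.587×124 + 0.114×92
Gray = 8.671 + 72.788 + 10.488
Gray = 91.947 → round half up → 92
Gray = 92


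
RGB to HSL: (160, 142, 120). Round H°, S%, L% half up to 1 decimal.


Normalize: R'=160/255≈0.6275, G'=142/255≈0.5569, B'=120/255≈0.4706
Max=160/255, Min=120/255, Δ=Max-Min=40/255
L = (Max+Min)/2 = (160+120)/510 = 280/510 = 0.54901… → L = 54.9%
L > 0.5 → S = Δ/(2-Max-Min) = 40/(510-160-120) = 40/230 = 0.17391… → S = 17.4%
(the 1/255 factors cancel in S and H, so raw channel differences can be used)
Max is R' → H = 60 × (((G-B)/Δ) mod 6) = 60 × (((142-120)/40) mod 6)
  22/40 = 0.55
  H = 60 × 0.55 = 33° → H = 33.0°
= HSL(33.0°, 17.4%, 54.9%)


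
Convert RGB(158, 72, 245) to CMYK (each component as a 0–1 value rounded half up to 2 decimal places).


R'=158/255≈0.6196, G'=72/255≈0.2824, B'=245/255≈0.9608
K = 1 - max(R',G',B') = 1 - 245/255 = 10/255 = 0.03921… → 0.04
(1-R'-K)/(1-K) simplifies to (max-R)/max with max = 245:
C = (245-158)/245 = 87/245 = 0.35510… → 0.36
M = (245-72)/245 = 173/245 = 0.70612… → 0.71
Y = (245-245)/245 = 0/245 = 0 → 0.00
= CMYK(0.36, 0.71, 0.00, 0.04)


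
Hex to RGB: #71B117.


71 → 113 (R)
B1 → 177 (G)
17 → 23 (B)
= RGB(113, 177, 23)


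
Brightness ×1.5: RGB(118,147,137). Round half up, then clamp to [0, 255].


Multiply each channel by 1.5, round half up, clamp to [0, 255]
R: 118×1.5 = 177
G: 147×1.5 = 220.5 → round → 221
B: 137×1.5 = 205.5 → round → 206
= RGB(177, 221, 206)


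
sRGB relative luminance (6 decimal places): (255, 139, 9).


Linearize each channel (sRGB transfer function): c = v/255; c_lin = c/12.92 if c ≤ 0.04045, else ((c+0.055)/1.055)^2.4
  R: 255/255 ≈ 1.000000 > 0.04045 → ((1.000000+0.055)/1.055)^2.4 ≈ 1.000000
  G: 139/255 ≈ 0.545098 > 0.04045 → ((0.545098+0.055)/1.055)^2.4 ≈ 0.258183
  B: 9/255 ≈ 0.035294 ≤ 0.04045 → 0.035294/12.92 ≈ 0.002732
R_lin = 1.000000, G_lin = 0.258183, B_lin = 0.002732
L = 0.2126×R + 0.7152×G + 0.0722×B
L = 0.2126×1.000000 + 0.7152×0.258183 + 0.0722×0.002732
L ≈ 0.397450


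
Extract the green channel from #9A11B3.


Color: #9A11B3
R = 9A = 154
G = 11 = 17
B = B3 = 179
Green = 17


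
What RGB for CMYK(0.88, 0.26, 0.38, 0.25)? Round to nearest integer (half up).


R = 255 × (1-C) × (1-K) = 255 × 0.12 × 0.75 = 22.95 → 23
G = 255 × (1-M) × (1-K) = 255 × 0.74 × 0.75 = 141.525 → 142
B = 255 × (1-Y) × (1-K) = 255 × 0.62 × 0.75 = 118.575 → 119
= RGB(23, 142, 119)


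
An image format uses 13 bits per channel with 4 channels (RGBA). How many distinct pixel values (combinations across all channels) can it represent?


Total bits = 13 bits/channel × 4 channels = 52 bits
Distinct pixel values = 2^52
= 4,503,599,627,370,496 pixel values


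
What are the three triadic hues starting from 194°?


Triadic: equally spaced at 120° intervals
H1 = 194°
H2 = (194 + 120) mod 360 = 314°
H3 = (194 + 240) mod 360 = 74°
Triadic = 194°, 314°, 74°


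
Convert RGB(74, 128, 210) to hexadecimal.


R = 74 → 4A (hex)
G = 128 → 80 (hex)
B = 210 → D2 (hex)
Hex = #4A80D2


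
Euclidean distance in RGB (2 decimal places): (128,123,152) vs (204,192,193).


d = √[(R₁-R₂)² + (G₁-G₂)² + (B₁-B₂)²]
d = √[(128-204)² + (123-192)² + (152-193)²]
d = √[5776 + 4761 + 1681]
d = √12218
d ≈ 110.54


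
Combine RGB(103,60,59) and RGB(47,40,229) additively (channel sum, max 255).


Additive: each channel = min(255, C₁+C₂)
R: 103+47 = 150 → 150
G: 60+40 = 100 → 100
B: 59+229 = 288 → 255
= RGB(150, 100, 255)


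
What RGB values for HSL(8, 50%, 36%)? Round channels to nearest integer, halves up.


H=8°, S=0.50, L=0.36
C = (1-|2L-1|)×S = (1-|-0.28|)×0.50 = 0.36
H' = H/60 = 8/60 ≈ 0.1333; X = C×(1-|H' mod 2 - 1|) = 0.048
m = L - C/2 = 0.36 - 0.18 = 0.18
Sector ⌊H'⌋ = 0 → (R',G',B') = (0.36, 0.048, 0.0)
RGB = ((R'+m)×255, (G'+m)×255, (B'+m)×255) = (137.7, 58.14, 45.9)
Round half up → RGB(138, 58, 46)


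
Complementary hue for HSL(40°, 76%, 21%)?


Complement = opposite side of color wheel = hue + 180°
H' = (40 + 180) mod 360 = 220°
S and L unchanged.
= HSL(220°, 76%, 21%)


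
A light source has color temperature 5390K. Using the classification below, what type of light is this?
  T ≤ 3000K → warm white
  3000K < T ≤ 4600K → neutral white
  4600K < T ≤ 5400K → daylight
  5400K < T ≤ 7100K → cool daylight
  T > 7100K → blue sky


Temperature: 5390K
4600K < 5390K ≤ 5400K → daylight
Classification: daylight


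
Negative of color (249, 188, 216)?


Invert: (255-R, 255-G, 255-B)
R: 255-249 = 6
G: 255-188 = 67
B: 255-216 = 39
= RGB(6, 67, 39)


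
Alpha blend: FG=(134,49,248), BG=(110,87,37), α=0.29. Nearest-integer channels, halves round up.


C = α×F + (1-α)×B, with 1-α = 0.71
R: 0.29×134 + 0.71×110 = 38.86 + 78.10 = 116.96 → 117
G: 0.29×49 + 0.71×87 = 14.21 + 61.77 = 75.98 → 76
B: 0.29×248 + 0.71×37 = 71.92 + 26.27 = 98.19 → 98
= RGB(117, 76, 98)


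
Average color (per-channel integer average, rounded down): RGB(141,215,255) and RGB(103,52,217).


Midpoint: each channel = ⌊(C₁+C₂)/2⌋
R: ⌊(141+103)/2⌋ = 122
G: ⌊(215+52)/2⌋ = 133
B: ⌊(255+217)/2⌋ = 236
= RGB(122, 133, 236)


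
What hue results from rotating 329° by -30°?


New hue = (H + rotation) mod 360
New hue = (329 -30) mod 360
= 299 mod 360
= 299°


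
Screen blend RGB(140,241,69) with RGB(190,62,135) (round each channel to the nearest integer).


Screen: C = 255 - (255-A)×(255-B)/255, rounded to nearest integer
R: 255 - (255-140)×(255-190)/255 = 255 - 7475/255 ≈ 255 - 29.314 = 225.686 → 226
G: 255 - (255-241)×(255-62)/255 = 255 - 2702/255 ≈ 255 - 10.596 = 244.404 → 244
B: 255 - (255-69)×(255-135)/255 = 255 - 22320/255 ≈ 255 - 87.529 = 167.471 → 167
= RGB(226, 244, 167)


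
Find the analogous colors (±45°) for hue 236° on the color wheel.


Base hue: 236°
Left analog: (236 - 45) mod 360 = 191°
Right analog: (236 + 45) mod 360 = 281°
Analogous hues = 191° and 281°


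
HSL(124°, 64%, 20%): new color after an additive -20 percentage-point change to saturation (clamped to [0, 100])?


Original S = 64%
Adjustment = -20 percentage points
New S = 64 + (-20) = 44
Clamp to [0, 100] → 44
= HSL(124°, 44%, 20%)


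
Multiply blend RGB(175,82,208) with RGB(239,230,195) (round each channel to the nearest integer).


Multiply: C = A×B/255, rounded to nearest integer
R: 175×239/255 = 41825/255 ≈ 164.020 → 164
G: 82×230/255 = 18860/255 ≈ 73.961 → 74
B: 208×195/255 = 40560/255 ≈ 159.059 → 159
= RGB(164, 74, 159)


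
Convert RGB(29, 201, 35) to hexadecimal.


R = 29 → 1D (hex)
G = 201 → C9 (hex)
B = 35 → 23 (hex)
Hex = #1DC923


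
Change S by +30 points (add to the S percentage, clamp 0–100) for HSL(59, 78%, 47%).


Original S = 78%
Adjustment = +30 percentage points
New S = 78 + (30) = 108
Clamp to [0, 100] → 100
= HSL(59°, 100%, 47%)


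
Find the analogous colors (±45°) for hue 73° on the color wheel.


Base hue: 73°
Left analog: (73 - 45) mod 360 = 28°
Right analog: (73 + 45) mod 360 = 118°
Analogous hues = 28° and 118°


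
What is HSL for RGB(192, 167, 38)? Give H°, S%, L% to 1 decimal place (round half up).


Normalize: R'=192/255≈0.7529, G'=167/255≈0.6549, B'=38/255≈0.1490
Max=192/255, Min=38/255, Δ=Max-Min=154/255
L = (Max+Min)/2 = (192+38)/510 = 230/510 = 0.45098… → L = 45.1%
L ≤ 0.5 → S = Δ/(Max+Min) = 154/(192+38) = 154/230 = 0.66956… → S = 67.0%
(the 1/255 factors cancel in S and H, so raw channel differences can be used)
Max is R' → H = 60 × (((G-B)/Δ) mod 6) = 60 × (((167-38)/154) mod 6)
  129/154 = 0.8376…
  H = 60 × 0.8376… = 50.259…° → H = 50.3°
= HSL(50.3°, 67.0%, 45.1%)


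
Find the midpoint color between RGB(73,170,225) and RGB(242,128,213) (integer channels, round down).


Midpoint: each channel = ⌊(C₁+C₂)/2⌋
R: ⌊(73+242)/2⌋ = 157
G: ⌊(170+128)/2⌋ = 149
B: ⌊(225+213)/2⌋ = 219
= RGB(157, 149, 219)


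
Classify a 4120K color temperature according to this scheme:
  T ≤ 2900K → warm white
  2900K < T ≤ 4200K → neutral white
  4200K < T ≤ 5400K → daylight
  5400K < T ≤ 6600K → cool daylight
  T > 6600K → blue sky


Temperature: 4120K
2900K < 4120K ≤ 4200K → neutral white
Classification: neutral white


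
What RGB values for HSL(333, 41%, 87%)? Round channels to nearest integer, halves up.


H=333°, S=0.41, L=0.87
C = (1-|2L-1|)×S = (1-|0.74|)×0.41 = 0.1066
H' = H/60 = 333/60 ≈ 5.5500; X = C×(1-|H' mod 2 - 1|) = 0.04797
m = L - C/2 = 0.87 - 0.0533 = 0.8167
Sector ⌊H'⌋ = 5 → (R',G',B') = (0.1066, 0.0, 0.04797)
RGB = ((R'+m)×255, (G'+m)×255, (B'+m)×255) = (235.4415, 208.2585, 220.49085)
Round half up → RGB(235, 208, 220)


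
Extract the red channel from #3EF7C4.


Color: #3EF7C4
R = 3E = 62
G = F7 = 247
B = C4 = 196
Red = 62


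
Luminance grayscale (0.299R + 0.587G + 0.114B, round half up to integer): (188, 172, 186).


Gray = 0.299×R + 0.587×G + 0.114×B
Gray = 0.299×188 + 0.587×172 + 0.114×186
Gray = 56.212 + 100.964 + 21.204
Gray = 178.380 → round half up → 178
Gray = 178


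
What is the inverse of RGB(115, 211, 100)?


Invert: (255-R, 255-G, 255-B)
R: 255-115 = 140
G: 255-211 = 44
B: 255-100 = 155
= RGB(140, 44, 155)


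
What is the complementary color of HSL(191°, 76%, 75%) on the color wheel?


Complement = opposite side of color wheel = hue + 180°
H' = (191 + 180) mod 360 = 11°
S and L unchanged.
= HSL(11°, 76%, 75%)


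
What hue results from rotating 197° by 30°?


New hue = (H + rotation) mod 360
New hue = (197 + 30) mod 360
= 227 mod 360
= 227°


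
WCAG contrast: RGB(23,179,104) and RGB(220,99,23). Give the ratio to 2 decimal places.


Linearize each sRGB channel c=v/255: c/12.92 if c ≤ 0.04045 else ((c+0.055)/1.055)^2.4
L = 0.2126×R_lin + 0.7152×G_lin + 0.0722×B_lin
Color 1 (23,179,104):
  R=23: 23/255≈0.0902 > 0.04045 → ((0.0902+0.055)/1.055)^2.4 ≈ 0.00857
  G=179: 179/255≈0.7020 > 0.04045 → ((0.7020+0.055)/1.055)^2.4 ≈ 0.45079
  B=104: 104/255≈0.4078 > 0.04045 → ((0.4078+0.055)/1.055)^2.4 ≈ 0.13843
  L1 = 0.2126×0.00857 + 0.7152×0.45079 + 0.0722×0.13843 ≈ 0.33422
Color 2 (220,99,23):
  R=220: 220/255≈0.8627 > 0.04045 → ((0.8627+0.055)/1.055)^2.4 ≈ 0.71569
  G=99: 99/255≈0.3882 > 0.04045 → ((0.3882+0.055)/1.055)^2.4 ≈ 0.12477
  B=23: 23/255≈0.0902 > 0.04045 → ((0.0902+0.055)/1.055)^2.4 ≈ 0.00857
  L2 = 0.2126×0.71569 + 0.7152×0.12477 + 0.0722×0.00857 ≈ 0.24201
Lighter = 0.33422, Darker = 0.24201
Ratio = (L_lighter + 0.05) / (L_darker + 0.05)
Ratio = (0.33422 + 0.05) / (0.24201 + 0.05) = 0.38422 / 0.29201 ≈ 1.3158
Ratio ≈ 1.32:1


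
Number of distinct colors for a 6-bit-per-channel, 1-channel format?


Total bits = 6 bits/channel × 1 channels = 6 bits
Distinct colors = 2^6
= 64 colors


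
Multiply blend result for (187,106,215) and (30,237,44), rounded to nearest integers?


Multiply: C = A×B/255, rounded to nearest integer
R: 187×30/255 = 5610/255 ≈ 22.000 → 22
G: 106×237/255 = 25122/255 ≈ 98.518 → 99
B: 215×44/255 = 9460/255 ≈ 37.098 → 37
= RGB(22, 99, 37)


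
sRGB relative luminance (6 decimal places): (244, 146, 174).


Linearize each channel (sRGB transfer function): c = v/255; c_lin = c/12.92 if c ≤ 0.04045, else ((c+0.055)/1.055)^2.4
  R: 244/255 ≈ 0.956863 > 0.04045 → ((0.956863+0.055)/1.055)^2.4 ≈ 0.904661
  G: 146/255 ≈ 0.572549 > 0.04045 → ((0.572549+0.055)/1.055)^2.4 ≈ 0.287441
  B: 174/255 ≈ 0.682353 > 0.04045 → ((0.682353+0.055)/1.055)^2.4 ≈ 0.423268
R_lin = 0.904661, G_lin = 0.287441, B_lin = 0.423268
L = 0.2126×R + 0.7152×G + 0.0722×B
L = 0.2126×0.904661 + 0.7152×0.287441 + 0.0722×0.423268
L ≈ 0.428469


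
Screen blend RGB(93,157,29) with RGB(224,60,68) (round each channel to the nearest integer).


Screen: C = 255 - (255-A)×(255-B)/255, rounded to nearest integer
R: 255 - (255-93)×(255-224)/255 = 255 - 5022/255 ≈ 255 - 19.694 = 235.306 → 235
G: 255 - (255-157)×(255-60)/255 = 255 - 19110/255 ≈ 255 - 74.941 = 180.059 → 180
B: 255 - (255-29)×(255-68)/255 = 255 - 42262/255 ≈ 255 - 165.733 = 89.267 → 89
= RGB(235, 180, 89)


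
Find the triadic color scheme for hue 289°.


Triadic: equally spaced at 120° intervals
H1 = 289°
H2 = (289 + 120) mod 360 = 49°
H3 = (289 + 240) mod 360 = 169°
Triadic = 289°, 49°, 169°


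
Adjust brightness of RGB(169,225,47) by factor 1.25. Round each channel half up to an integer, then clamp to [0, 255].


Multiply each channel by 1.25, round half up, clamp to [0, 255]
R: 169×1.25 = 211.25 → round → 211
G: 225×1.25 = 281.25 → round → 281 → clamp → 255
B: 47×1.25 = 58.75 → round → 59
= RGB(211, 255, 59)


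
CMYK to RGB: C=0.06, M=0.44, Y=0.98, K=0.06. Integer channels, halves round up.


R = 255 × (1-C) × (1-K) = 255 × 0.94 × 0.94 = 225.318 → 225
G = 255 × (1-M) × (1-K) = 255 × 0.56 × 0.94 = 134.232 → 134
B = 255 × (1-Y) × (1-K) = 255 × 0.02 × 0.94 = 4.794 → 5
= RGB(225, 134, 5)


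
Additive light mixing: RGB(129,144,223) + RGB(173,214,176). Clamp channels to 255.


Additive: each channel = min(255, C₁+C₂)
R: 129+173 = 302 → 255
G: 144+214 = 358 → 255
B: 223+176 = 399 → 255
= RGB(255, 255, 255)


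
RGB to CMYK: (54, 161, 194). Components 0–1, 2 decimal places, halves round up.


R'=54/255≈0.2118, G'=161/255≈0.6314, B'=194/255≈0.7608
K = 1 - max(R',G',B') = 1 - 194/255 = 61/255 = 0.23921… → 0.24
(1-R'-K)/(1-K) simplifies to (max-R)/max with max = 194:
C = (194-54)/194 = 140/194 = 0.72164… → 0.72
M = (194-161)/194 = 33/194 = 0.17010… → 0.17
Y = (194-194)/194 = 0/194 = 0 → 0.00
= CMYK(0.72, 0.17, 0.00, 0.24)


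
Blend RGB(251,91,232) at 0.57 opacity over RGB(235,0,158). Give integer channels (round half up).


C = α×F + (1-α)×B, with 1-α = 0.43
R: 0.57×251 + 0.43×235 = 143.07 + 101.05 = 244.12 → 244
G: 0.57×91 + 0.43×0 = 51.87 + 0.00 = 51.87 → 52
B: 0.57×232 + 0.43×158 = 132.24 + 67.94 = 200.18 → 200
= RGB(244, 52, 200)


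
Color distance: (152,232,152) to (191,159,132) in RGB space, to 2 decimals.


d = √[(R₁-R₂)² + (G₁-G₂)² + (B₁-B₂)²]
d = √[(152-191)² + (232-159)² + (152-132)²]
d = √[1521 + 5329 + 400]
d = √7250
d ≈ 85.15


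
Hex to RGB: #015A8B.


01 → 1 (R)
5A → 90 (G)
8B → 139 (B)
= RGB(1, 90, 139)
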